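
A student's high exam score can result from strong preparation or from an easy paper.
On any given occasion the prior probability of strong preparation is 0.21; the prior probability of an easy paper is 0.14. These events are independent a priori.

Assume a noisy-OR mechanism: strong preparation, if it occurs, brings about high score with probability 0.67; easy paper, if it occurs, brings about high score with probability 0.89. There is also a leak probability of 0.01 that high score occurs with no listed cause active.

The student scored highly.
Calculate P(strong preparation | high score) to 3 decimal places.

P(strong preparation | high score) ≈ 0.587

Under noisy-OR, P(high score | causes) = 1 − (1−0.01)·∏(1−qᵢ) over the active causes.
P(high score) = 0.01·0.79·0.86 + 0.8911·0.79·0.14 + 0.6733·0.21·0.86 + 0.964063·0.21·0.14 = 0.006794 + 0.098556 + 0.121598 + 0.028343 = 0.255291
Of this, 0.149941 comes from 0.121598 + 0.028343 (the strong preparation=true cases).
So P(strong preparation | high score) = 0.149941/0.255291 ≈ 0.587.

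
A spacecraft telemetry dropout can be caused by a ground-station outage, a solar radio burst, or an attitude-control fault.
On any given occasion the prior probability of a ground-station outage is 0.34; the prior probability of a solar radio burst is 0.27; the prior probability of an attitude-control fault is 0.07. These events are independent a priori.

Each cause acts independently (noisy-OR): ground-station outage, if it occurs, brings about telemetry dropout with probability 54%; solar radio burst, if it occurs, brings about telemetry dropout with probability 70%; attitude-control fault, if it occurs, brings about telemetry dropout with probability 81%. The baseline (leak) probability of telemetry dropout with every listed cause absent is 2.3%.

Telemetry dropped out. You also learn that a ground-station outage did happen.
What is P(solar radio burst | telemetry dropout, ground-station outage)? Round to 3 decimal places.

Under noisy-OR, P(telemetry dropout | causes) = 1 − (1−0.023)·∏(1−qᵢ) over the active causes.
P(telemetry dropout | ground-station outage) = 0.55058*0.73*0.93 + 0.91461*0.73*0.07 + 0.865174*0.27*0.93 + 0.974383*0.27*0.07 = 0.373789 + 0.046737 + 0.217245 + 0.018416 = 0.656187
Of this, 0.235661 comes from 0.217245 + 0.018416 (the solar radio burst=true cases).
So P(solar radio burst | telemetry dropout, ground-station outage) = 0.235661/0.656187 ≈ 0.359.

P(solar radio burst | telemetry dropout, ground-station outage) ≈ 0.359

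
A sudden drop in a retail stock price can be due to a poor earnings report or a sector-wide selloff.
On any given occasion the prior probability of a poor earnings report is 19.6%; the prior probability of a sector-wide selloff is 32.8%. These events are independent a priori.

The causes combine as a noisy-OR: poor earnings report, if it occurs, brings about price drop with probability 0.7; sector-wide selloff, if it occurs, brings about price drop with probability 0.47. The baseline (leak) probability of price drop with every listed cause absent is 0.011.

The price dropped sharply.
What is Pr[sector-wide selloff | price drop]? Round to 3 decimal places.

Pr[sector-wide selloff | price drop] ≈ 0.646

Under noisy-OR, P(price drop | causes) = 1 − (1−0.011)·∏(1−qᵢ) over the active causes.
Weight on sector-wide selloff=true, given the evidence: 0.125482 + 0.054179 = 0.179661
The normalizing constant is 0.011×0.804×0.672 + 0.47583×0.804×0.328 + 0.7033×0.196×0.672 + 0.842749×0.196×0.328 = 0.278237
P(sector-wide selloff | price drop) = 0.179661/0.278237 ≈ 0.646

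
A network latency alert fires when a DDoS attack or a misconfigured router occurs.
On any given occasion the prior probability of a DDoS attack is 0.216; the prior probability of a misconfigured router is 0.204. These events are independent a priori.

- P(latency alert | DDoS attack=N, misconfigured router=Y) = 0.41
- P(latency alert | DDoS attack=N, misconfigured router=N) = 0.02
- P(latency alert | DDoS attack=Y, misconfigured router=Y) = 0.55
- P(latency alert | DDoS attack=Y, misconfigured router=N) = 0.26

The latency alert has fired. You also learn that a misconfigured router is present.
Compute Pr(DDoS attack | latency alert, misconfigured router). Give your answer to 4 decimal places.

Pr(DDoS attack | latency alert, misconfigured router) ≈ 0.2699

By total probability over both values of DDoS attack:
  P(latency alert | misconfigured router) = 0.41×0.784 + 0.55×0.216
        = 0.321440 + 0.118800 = 0.440240
Keeping only the DDoS attack-present terms gives 0.118800, so
  P(DDoS attack | latency alert, misconfigured router) = 0.118800 / 0.440240 ≈ 0.2699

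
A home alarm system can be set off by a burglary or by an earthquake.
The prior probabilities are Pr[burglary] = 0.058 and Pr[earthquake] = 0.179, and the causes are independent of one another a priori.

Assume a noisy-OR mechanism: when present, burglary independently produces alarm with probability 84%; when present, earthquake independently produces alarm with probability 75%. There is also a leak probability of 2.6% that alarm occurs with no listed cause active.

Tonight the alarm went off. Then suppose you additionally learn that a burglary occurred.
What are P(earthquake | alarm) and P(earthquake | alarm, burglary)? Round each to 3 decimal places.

P(earthquake | alarm) ≈ 0.695; P(earthquake | alarm, burglary) ≈ 0.199

Under noisy-OR, P(alarm | causes) = 1 − (1−0.026)·∏(1−qᵢ) over the active causes.
Numerator (weight on configurations with earthquake): 0.127560 + 0.009978 = 0.137538
The normalizing constant is 0.026×0.942×0.821 + 0.7565×0.942×0.179 + 0.84416×0.058×0.821 + 0.96104×0.058×0.179 = 0.197843
Posterior = 0.137538 / 0.197843 ≈ 0.695

With the extra evidence:
Weight on earthquake=true, given the evidence: 0.96104·0.179 = 0.172026
The normalizing constant is 0.84416·0.821 + 0.96104·0.179 = 0.865081
Posterior = 0.172026 / 0.865081 ≈ 0.199
This is intercausal reasoning (explaining away): once burglary accounts for the alarm, earthquake becomes less likely.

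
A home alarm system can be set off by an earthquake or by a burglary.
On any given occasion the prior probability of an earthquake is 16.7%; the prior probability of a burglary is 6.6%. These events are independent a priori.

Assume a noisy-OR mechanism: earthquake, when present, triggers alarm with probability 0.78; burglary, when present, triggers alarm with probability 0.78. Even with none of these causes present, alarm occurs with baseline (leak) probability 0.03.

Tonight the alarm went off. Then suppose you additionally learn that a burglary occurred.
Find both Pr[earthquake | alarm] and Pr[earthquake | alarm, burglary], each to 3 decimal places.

Under noisy-OR, P(alarm | causes) = 1 − (1−0.03)·∏(1−qᵢ) over the active causes.
Weight on earthquake=true, given the evidence: 0.122692 + 0.010505 = 0.133197
The normalizing constant is 0.03*0.833*0.934 + 0.7866*0.833*0.066 + 0.7866*0.167*0.934 + 0.953052*0.167*0.066 = 0.199784
P(earthquake | alarm) = 0.133197/0.199784 ≈ 0.667

With the extra evidence:
Sum P(alarm|·) weighted by the priors over both values of earthquake:
  P(alarm | burglary) = 0.7866×0.833 + 0.953052×0.167
        = 0.655238 + 0.159160 = 0.814398
Keeping only the earthquake-present terms gives 0.159160, so
  P(earthquake | alarm, burglary) = 0.159160 / 0.814398 ≈ 0.195

Pr[earthquake | alarm] ≈ 0.667; Pr[earthquake | alarm, burglary] ≈ 0.195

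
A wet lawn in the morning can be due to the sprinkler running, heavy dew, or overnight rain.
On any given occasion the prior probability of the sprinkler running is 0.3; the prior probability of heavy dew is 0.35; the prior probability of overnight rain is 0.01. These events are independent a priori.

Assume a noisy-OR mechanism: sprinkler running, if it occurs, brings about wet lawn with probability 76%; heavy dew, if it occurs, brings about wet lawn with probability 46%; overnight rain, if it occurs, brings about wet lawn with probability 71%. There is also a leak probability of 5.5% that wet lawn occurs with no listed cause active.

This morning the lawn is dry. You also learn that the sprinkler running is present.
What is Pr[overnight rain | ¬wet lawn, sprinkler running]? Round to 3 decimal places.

Under noisy-OR, P(wet lawn | causes) = 1 − (1−0.055)·∏(1−qᵢ) over the active causes.
Numerator (weight on configurations with overnight rain): 0.000428 + 0.000124 = 0.000552
The normalizing constant is 0.2268*0.65*0.99 + 0.065772*0.65*0.01 + 0.122472*0.35*0.99 + 0.035517*0.35*0.01 = 0.188935
Posterior = 0.000552 / 0.188935 ≈ 0.003

Pr[overnight rain | ¬wet lawn, sprinkler running] ≈ 0.003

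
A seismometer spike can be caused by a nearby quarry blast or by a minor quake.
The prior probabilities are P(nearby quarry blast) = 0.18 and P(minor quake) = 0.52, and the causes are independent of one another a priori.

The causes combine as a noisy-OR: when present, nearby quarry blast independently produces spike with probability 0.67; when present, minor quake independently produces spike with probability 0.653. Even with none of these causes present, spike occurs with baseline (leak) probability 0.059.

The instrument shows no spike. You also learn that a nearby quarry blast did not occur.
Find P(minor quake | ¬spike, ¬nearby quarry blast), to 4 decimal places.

P(minor quake | ¬spike, ¬nearby quarry blast) ≈ 0.2732

Under noisy-OR, P(spike | causes) = 1 − (1−0.059)·∏(1−qᵢ) over the active causes.
Numerator (weight on configurations with minor quake): 0.326527·0.52 = 0.169794
The normalizing constant is 0.941·0.48 + 0.326527·0.52 = 0.621474
P(minor quake | ¬spike, ¬nearby quarry blast) = 0.169794/0.621474 ≈ 0.2732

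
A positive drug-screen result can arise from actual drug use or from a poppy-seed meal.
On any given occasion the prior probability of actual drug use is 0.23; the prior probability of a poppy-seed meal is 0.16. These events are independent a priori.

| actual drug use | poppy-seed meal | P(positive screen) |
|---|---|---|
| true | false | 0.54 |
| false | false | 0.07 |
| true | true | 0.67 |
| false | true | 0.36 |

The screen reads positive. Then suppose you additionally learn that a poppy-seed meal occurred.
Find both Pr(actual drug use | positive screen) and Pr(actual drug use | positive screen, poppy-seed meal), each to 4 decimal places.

Pr(actual drug use | positive screen) ≈ 0.5900; Pr(actual drug use | positive screen, poppy-seed meal) ≈ 0.3573

P(positive screen) = 0.07*0.77*0.84 + 0.36*0.77*0.16 + 0.54*0.23*0.84 + 0.67*0.23*0.16 = 0.045276 + 0.044352 + 0.104328 + 0.024656 = 0.218612
Restricting to configurations with actual drug use present: 0.104328 + 0.024656 = 0.128984.
P(actual drug use | positive screen) = 0.128984 / 0.218612 ≈ 0.5900

Now also conditioning on poppy-seed meal=true:
Weight on actual drug use=true, given the evidence: 0.67*0.23 = 0.154100
Denominator P(positive screen | poppy-seed meal): 0.36*0.77 + 0.67*0.23 = 0.431300
P(actual drug use | positive screen, poppy-seed meal) = 0.154100/0.431300 ≈ 0.3573
The drop from 0.5900 to 0.3573 is the explaining-away (discounting) effect.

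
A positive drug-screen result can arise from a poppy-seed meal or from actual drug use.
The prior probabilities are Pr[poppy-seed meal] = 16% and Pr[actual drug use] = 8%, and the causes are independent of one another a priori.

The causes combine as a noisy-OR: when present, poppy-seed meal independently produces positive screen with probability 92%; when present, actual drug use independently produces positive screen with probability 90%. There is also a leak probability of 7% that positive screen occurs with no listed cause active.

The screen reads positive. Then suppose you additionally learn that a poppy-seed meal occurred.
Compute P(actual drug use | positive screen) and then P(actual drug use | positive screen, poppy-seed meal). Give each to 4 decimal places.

Under noisy-OR, P(positive screen | causes) = 1 − (1−0.07)·∏(1−qᵢ) over the active causes.
By total probability over the 4 (poppy-seed meal, actual drug use) configurations:
  P(positive screen) = 0.07·0.84·0.92 + 0.907·0.84·0.08 + 0.9256·0.16·0.92 + 0.99256·0.16·0.08
        = 0.054096 + 0.060950 + 0.136248 + 0.012705 = 0.263999
Keeping only the actual drug use-present terms gives 0.073655, so
  P(actual drug use | positive screen) = 0.073655 / 0.263999 ≈ 0.2790

Now also conditioning on poppy-seed meal=true:
P(positive screen | poppy-seed meal) = 0.9256·0.92 + 0.99256·0.08 = 0.851552 + 0.079405 = 0.930957
Restricting to configurations with actual drug use present: 0.99256·0.08 = 0.079405.
P(actual drug use | positive screen, poppy-seed meal) = 0.079405 / 0.930957 ≈ 0.0853

P(actual drug use | positive screen) ≈ 0.2790; P(actual drug use | positive screen, poppy-seed meal) ≈ 0.0853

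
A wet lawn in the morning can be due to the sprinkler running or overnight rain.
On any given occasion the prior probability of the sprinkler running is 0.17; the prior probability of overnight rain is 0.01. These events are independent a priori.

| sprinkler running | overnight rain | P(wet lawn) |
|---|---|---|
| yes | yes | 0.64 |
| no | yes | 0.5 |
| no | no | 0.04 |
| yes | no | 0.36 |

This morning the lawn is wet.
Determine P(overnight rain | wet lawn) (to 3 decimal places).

P(overnight rain | wet lawn) ≈ 0.053

Weight on overnight rain=true, given the evidence: 0.004150 + 0.001088 = 0.005238
The normalizing constant is 0.04×0.83×0.99 + 0.5×0.83×0.01 + 0.36×0.17×0.99 + 0.64×0.17×0.01 = 0.098694
P(overnight rain | wet lawn) = 0.005238/0.098694 ≈ 0.053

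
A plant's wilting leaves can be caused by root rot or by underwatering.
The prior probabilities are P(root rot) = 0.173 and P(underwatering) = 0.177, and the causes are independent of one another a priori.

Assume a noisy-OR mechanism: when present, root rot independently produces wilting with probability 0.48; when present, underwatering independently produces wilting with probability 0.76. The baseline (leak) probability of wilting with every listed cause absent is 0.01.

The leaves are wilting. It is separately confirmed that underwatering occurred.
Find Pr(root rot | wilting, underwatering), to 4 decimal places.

Pr(root rot | wilting, underwatering) ≈ 0.1939

Under noisy-OR, P(wilting | causes) = 1 − (1−0.01)·∏(1−qᵢ) over the active causes.
For the numerator, keep only root rot=true terms: 0.876448×0.173 = 0.151626
Normalizer over all consistent configurations: 0.7624×0.827 + 0.876448×0.173 = 0.782131
Posterior = 0.151626 / 0.782131 ≈ 0.1939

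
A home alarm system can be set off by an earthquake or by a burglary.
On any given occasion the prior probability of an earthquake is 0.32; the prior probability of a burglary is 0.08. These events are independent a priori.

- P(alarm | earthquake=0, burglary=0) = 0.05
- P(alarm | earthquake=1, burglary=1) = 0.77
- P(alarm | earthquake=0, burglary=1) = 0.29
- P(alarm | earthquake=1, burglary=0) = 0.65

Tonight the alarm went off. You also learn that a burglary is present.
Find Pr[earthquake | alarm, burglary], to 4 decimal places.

Pr[earthquake | alarm, burglary] ≈ 0.5555

Enumerate both values of earthquake and weight by the priors:
  P(alarm | burglary) = 0.29*0.68 + 0.77*0.32
        = 0.197200 + 0.246400 = 0.443600
Keeping only the earthquake-present terms gives 0.246400, so
  P(earthquake | alarm, burglary) = 0.246400 / 0.443600 ≈ 0.5555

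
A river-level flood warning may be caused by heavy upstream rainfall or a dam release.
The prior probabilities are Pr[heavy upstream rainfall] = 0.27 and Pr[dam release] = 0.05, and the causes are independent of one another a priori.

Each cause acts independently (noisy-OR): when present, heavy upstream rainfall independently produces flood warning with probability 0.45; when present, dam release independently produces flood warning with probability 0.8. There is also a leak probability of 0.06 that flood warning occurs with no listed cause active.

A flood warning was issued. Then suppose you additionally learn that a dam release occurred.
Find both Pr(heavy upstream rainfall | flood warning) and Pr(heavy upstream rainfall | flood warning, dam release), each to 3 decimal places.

Under noisy-OR, P(flood warning | causes) = 1 − (1−0.06)·∏(1−qᵢ) over the active causes.
P(flood warning) = 0.06·0.73·0.95 + 0.812·0.73·0.05 + 0.483·0.27·0.95 + 0.8966·0.27·0.05 = 0.041610 + 0.029638 + 0.123889 + 0.012104 = 0.207241
Restricting to configurations with heavy upstream rainfall present: 0.123889 + 0.012104 = 0.135993.
So P(heavy upstream rainfall | flood warning) = 0.135993/0.207241 ≈ 0.656.

Now also conditioning on dam release=true:
Weight on heavy upstream rainfall=true, given the evidence: 0.8966·0.27 = 0.242082
Normalizer over all consistent configurations: 0.812·0.73 + 0.8966·0.27 = 0.834842
Posterior = 0.242082 / 0.834842 ≈ 0.290

Pr(heavy upstream rainfall | flood warning) ≈ 0.656; Pr(heavy upstream rainfall | flood warning, dam release) ≈ 0.290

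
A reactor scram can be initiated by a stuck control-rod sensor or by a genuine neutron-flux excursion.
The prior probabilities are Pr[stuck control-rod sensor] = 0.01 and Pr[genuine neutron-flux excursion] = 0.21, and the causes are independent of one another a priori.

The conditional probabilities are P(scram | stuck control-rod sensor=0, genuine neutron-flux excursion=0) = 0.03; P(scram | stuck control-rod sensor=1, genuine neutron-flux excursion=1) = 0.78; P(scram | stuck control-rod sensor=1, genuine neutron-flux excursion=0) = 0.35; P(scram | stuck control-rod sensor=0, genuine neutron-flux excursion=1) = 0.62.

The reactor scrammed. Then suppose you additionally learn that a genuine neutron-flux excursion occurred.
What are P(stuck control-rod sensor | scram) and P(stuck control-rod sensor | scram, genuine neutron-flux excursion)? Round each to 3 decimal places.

Weight on stuck control-rod sensor=true, given the evidence: 0.002765 + 0.001638 = 0.004403
Normalizer over all consistent configurations: 0.03*0.99*0.79 + 0.62*0.99*0.21 + 0.35*0.01*0.79 + 0.78*0.01*0.21 = 0.156764
P(stuck control-rod sensor | scram) = 0.004403/0.156764 ≈ 0.028

Now also conditioning on genuine neutron-flux excursion=true:
Numerator (weight on configurations with stuck control-rod sensor): 0.78·0.01 = 0.007800
The normalizing constant is 0.62·0.99 + 0.78·0.01 = 0.621600
Posterior = 0.007800 / 0.621600 ≈ 0.013
— genuine neutron-flux excursion explains away the evidence for stuck control-rod sensor.

P(stuck control-rod sensor | scram) ≈ 0.028; P(stuck control-rod sensor | scram, genuine neutron-flux excursion) ≈ 0.013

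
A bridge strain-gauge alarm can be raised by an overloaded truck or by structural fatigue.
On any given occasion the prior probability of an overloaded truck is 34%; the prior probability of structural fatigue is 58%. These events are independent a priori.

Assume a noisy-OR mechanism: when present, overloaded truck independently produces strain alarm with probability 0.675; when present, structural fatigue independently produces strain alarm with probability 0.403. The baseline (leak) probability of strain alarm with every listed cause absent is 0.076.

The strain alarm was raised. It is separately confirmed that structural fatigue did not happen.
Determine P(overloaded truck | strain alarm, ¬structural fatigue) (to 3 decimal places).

Under noisy-OR, P(strain alarm | causes) = 1 − (1−0.076)·∏(1−qᵢ) over the active causes.
Numerator (weight on configurations with overloaded truck): 0.6997·0.34 = 0.237898
Denominator P(strain alarm | ¬structural fatigue): 0.076·0.66 + 0.6997·0.34 = 0.288058
Posterior = 0.237898 / 0.288058 ≈ 0.826

P(overloaded truck | strain alarm, ¬structural fatigue) ≈ 0.826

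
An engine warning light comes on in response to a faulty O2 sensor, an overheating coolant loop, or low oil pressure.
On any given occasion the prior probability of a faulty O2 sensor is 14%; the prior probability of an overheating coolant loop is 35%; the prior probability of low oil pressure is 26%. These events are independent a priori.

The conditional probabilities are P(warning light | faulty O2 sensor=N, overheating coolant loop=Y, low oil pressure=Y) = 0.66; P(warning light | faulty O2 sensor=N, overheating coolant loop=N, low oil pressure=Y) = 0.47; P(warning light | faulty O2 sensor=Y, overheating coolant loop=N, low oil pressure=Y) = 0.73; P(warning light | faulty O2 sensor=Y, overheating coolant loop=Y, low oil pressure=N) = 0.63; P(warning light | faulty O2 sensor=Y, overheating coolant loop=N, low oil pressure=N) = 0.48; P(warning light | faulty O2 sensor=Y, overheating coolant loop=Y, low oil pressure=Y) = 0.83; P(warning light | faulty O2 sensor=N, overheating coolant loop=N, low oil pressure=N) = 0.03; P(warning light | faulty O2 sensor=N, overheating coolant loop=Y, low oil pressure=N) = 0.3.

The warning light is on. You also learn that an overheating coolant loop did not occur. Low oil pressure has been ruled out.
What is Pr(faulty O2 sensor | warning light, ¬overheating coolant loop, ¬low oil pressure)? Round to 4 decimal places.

Pr(faulty O2 sensor | warning light, ¬overheating coolant loop, ¬low oil pressure) ≈ 0.7226

Enumerate both values of faulty O2 sensor and weight by the priors:
  P(warning light | ¬overheating coolant loop, ¬low oil pressure) = 0.03*0.86 + 0.48*0.14
        = 0.025800 + 0.067200 = 0.093000
Keeping only the faulty O2 sensor-present terms gives 0.067200, so
  P(faulty O2 sensor | warning light, ¬overheating coolant loop, ¬low oil pressure) = 0.067200 / 0.093000 ≈ 0.7226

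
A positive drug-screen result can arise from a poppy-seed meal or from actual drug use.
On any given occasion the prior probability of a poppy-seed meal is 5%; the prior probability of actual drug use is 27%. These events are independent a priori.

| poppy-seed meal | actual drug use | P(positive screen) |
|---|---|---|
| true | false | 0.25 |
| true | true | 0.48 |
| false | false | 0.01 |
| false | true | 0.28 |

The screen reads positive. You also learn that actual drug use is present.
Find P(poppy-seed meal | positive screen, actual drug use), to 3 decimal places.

P(poppy-seed meal | positive screen, actual drug use) ≈ 0.083

Numerator (weight on configurations with poppy-seed meal): 0.48×0.05 = 0.024000
Normalizer over all consistent configurations: 0.28×0.95 + 0.48×0.05 = 0.290000
P(poppy-seed meal | positive screen, actual drug use) = 0.024000/0.290000 ≈ 0.083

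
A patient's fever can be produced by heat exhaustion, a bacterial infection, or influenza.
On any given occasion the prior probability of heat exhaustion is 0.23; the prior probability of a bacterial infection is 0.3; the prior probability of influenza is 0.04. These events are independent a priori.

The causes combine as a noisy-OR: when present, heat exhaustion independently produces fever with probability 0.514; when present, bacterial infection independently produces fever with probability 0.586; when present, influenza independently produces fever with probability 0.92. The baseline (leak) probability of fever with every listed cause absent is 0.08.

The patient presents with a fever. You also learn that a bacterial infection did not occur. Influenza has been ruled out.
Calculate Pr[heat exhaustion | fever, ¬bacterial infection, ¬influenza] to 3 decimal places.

Under noisy-OR, P(fever | causes) = 1 − (1−0.08)·∏(1−qᵢ) over the active causes.
By total probability over both values of heat exhaustion:
  P(fever | ¬bacterial infection, ¬influenza) = 0.08*0.77 + 0.55288*0.23
        = 0.061600 + 0.127162 = 0.188762
The terms with heat exhaustion present sum to 0.127162, so
  P(heat exhaustion | fever, ¬bacterial infection, ¬influenza) = 0.127162 / 0.188762 ≈ 0.674

Pr[heat exhaustion | fever, ¬bacterial infection, ¬influenza] ≈ 0.674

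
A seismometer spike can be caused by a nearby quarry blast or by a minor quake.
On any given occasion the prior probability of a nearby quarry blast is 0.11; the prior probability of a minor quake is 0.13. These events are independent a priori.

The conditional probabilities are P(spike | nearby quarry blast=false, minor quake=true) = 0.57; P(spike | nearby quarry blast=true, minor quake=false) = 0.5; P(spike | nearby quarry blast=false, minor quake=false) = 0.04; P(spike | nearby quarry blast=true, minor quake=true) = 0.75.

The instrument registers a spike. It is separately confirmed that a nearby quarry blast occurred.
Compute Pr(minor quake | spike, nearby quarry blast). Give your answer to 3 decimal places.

Pr(minor quake | spike, nearby quarry blast) ≈ 0.183

P(spike | nearby quarry blast) = 0.5×0.87 + 0.75×0.13 = 0.435000 + 0.097500 = 0.532500
Of this, 0.097500 comes from 0.75×0.13 (the minor quake=true cases).
Hence the posterior is 0.097500/0.532500 ≈ 0.183.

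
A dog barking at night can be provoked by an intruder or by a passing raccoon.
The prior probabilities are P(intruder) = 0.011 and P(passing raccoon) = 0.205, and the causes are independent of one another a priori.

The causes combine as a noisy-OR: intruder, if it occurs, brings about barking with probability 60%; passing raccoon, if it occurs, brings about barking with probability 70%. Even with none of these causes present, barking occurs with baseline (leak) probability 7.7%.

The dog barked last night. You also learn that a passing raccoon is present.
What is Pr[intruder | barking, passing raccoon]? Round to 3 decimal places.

Pr[intruder | barking, passing raccoon] ≈ 0.013

Under noisy-OR, P(barking | causes) = 1 − (1−0.077)·∏(1−qᵢ) over the active causes.
For the numerator, keep only intruder=true terms: 0.88924*0.011 = 0.009782
Normalizer over all consistent configurations: 0.7231*0.989 + 0.88924*0.011 = 0.724928
P(intruder | barking, passing raccoon) = 0.009782/0.724928 ≈ 0.013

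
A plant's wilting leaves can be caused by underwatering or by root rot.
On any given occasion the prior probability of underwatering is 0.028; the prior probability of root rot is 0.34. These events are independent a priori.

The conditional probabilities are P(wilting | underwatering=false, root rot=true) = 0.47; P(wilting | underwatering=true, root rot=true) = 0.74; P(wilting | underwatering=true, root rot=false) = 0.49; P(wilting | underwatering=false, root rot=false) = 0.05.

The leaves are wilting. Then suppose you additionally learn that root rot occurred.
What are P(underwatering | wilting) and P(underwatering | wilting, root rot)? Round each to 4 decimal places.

Enumerate the 4 (underwatering, root rot) configurations and weight by the priors:
  P(wilting) = 0.05×0.972×0.66 + 0.47×0.972×0.34 + 0.49×0.028×0.66 + 0.74×0.028×0.34
        = 0.032076 + 0.155326 + 0.009055 + 0.007045 = 0.203502
Keeping only the underwatering-present terms gives 0.016100, so
  P(underwatering | wilting) = 0.016100 / 0.203502 ≈ 0.0791

Now also conditioning on root rot=true:
For the numerator, keep only underwatering=true terms: 0.74·0.028 = 0.020720
Normalizer over all consistent configurations: 0.47·0.972 + 0.74·0.028 = 0.477560
P(underwatering | wilting, root rot) = 0.020720/0.477560 ≈ 0.0434

P(underwatering | wilting) ≈ 0.0791; P(underwatering | wilting, root rot) ≈ 0.0434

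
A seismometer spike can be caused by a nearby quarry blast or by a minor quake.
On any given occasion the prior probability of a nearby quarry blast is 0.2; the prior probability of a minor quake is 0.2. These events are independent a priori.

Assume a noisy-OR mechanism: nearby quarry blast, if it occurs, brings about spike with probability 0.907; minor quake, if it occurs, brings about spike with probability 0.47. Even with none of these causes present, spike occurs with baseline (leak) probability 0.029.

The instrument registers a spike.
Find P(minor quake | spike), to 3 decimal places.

P(minor quake | spike) ≈ 0.414

Under noisy-OR, P(spike | causes) = 1 − (1−0.029)·∏(1−qᵢ) over the active causes.
Sum P(spike|·) weighted by the priors over the 4 (nearby quarry blast, minor quake) configurations:
  P(spike) = 0.029×0.8×0.8 + 0.48537×0.8×0.2 + 0.909697×0.2×0.8 + 0.952139×0.2×0.2
        = 0.018560 + 0.077659 + 0.145552 + 0.038086 = 0.279857
The terms with minor quake present sum to 0.115745, so
  P(minor quake | spike) = 0.115745 / 0.279857 ≈ 0.414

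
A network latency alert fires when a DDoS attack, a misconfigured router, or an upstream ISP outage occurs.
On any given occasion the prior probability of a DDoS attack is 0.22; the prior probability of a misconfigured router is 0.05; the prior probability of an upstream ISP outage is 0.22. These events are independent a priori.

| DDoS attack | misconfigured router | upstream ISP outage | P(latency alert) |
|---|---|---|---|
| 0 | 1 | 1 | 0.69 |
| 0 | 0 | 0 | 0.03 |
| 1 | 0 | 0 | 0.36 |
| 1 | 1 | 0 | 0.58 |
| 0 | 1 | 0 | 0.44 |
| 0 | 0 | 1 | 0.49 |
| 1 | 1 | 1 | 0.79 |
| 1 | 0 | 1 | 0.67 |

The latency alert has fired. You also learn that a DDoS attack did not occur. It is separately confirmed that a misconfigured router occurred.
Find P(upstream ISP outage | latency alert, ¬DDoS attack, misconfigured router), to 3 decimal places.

Weight on upstream ISP outage=true, given the evidence: 0.69*0.22 = 0.151800
The normalizing constant is 0.44*0.78 + 0.69*0.22 = 0.495000
Posterior = 0.151800 / 0.495000 ≈ 0.307

P(upstream ISP outage | latency alert, ¬DDoS attack, misconfigured router) ≈ 0.307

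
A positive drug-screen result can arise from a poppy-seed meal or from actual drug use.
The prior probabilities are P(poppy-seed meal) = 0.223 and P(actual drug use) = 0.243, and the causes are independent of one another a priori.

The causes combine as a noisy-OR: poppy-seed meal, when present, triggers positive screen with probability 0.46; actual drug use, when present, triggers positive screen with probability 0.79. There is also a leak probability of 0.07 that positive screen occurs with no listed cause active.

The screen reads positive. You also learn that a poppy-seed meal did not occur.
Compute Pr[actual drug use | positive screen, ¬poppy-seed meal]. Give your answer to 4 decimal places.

Pr[actual drug use | positive screen, ¬poppy-seed meal] ≈ 0.7868

Under noisy-OR, P(positive screen | causes) = 1 − (1−0.07)·∏(1−qᵢ) over the active causes.
Numerator (weight on configurations with actual drug use): 0.8047·0.243 = 0.195542
The normalizing constant is 0.07·0.757 + 0.8047·0.243 = 0.248532
Posterior = 0.195542 / 0.248532 ≈ 0.7868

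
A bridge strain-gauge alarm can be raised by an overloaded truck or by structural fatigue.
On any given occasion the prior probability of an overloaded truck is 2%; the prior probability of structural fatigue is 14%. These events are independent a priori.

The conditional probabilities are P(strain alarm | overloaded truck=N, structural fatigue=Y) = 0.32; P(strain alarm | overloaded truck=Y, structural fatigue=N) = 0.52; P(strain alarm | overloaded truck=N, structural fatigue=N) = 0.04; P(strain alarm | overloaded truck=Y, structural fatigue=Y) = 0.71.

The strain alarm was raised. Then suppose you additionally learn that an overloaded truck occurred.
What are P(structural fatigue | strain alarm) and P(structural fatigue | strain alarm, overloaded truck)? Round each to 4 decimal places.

P(strain alarm) = 0.04·0.98·0.86 + 0.32·0.98·0.14 + 0.52·0.02·0.86 + 0.71·0.02·0.14 = 0.033712 + 0.043904 + 0.008944 + 0.001988 = 0.088548
Restricting to configurations with structural fatigue present: 0.043904 + 0.001988 = 0.045892.
So P(structural fatigue | strain alarm) = 0.045892/0.088548 ≈ 0.5183.

Now condition on the additional information:
For the numerator, keep only structural fatigue=true terms: 0.71·0.14 = 0.099400
Denominator P(strain alarm | overloaded truck): 0.52·0.86 + 0.71·0.14 = 0.546600
P(structural fatigue | strain alarm, overloaded truck) = 0.099400/0.546600 ≈ 0.1819

P(structural fatigue | strain alarm) ≈ 0.5183; P(structural fatigue | strain alarm, overloaded truck) ≈ 0.1819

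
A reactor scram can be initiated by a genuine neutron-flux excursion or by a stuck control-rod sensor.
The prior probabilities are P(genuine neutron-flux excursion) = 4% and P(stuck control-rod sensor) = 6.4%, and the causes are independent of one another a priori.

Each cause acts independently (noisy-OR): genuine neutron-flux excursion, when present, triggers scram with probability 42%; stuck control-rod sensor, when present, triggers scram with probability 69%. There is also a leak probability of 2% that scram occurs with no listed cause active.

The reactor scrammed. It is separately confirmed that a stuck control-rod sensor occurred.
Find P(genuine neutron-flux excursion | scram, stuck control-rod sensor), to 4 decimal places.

Under noisy-OR, P(scram | causes) = 1 − (1−0.02)·∏(1−qᵢ) over the active causes.
P(scram | stuck control-rod sensor) = 0.6962·0.96 + 0.823796·0.04 = 0.668352 + 0.032952 = 0.701304
Restricting to configurations with genuine neutron-flux excursion present: 0.823796·0.04 = 0.032952.
P(genuine neutron-flux excursion | scram, stuck control-rod sensor) = 0.032952 / 0.701304 ≈ 0.0470

P(genuine neutron-flux excursion | scram, stuck control-rod sensor) ≈ 0.0470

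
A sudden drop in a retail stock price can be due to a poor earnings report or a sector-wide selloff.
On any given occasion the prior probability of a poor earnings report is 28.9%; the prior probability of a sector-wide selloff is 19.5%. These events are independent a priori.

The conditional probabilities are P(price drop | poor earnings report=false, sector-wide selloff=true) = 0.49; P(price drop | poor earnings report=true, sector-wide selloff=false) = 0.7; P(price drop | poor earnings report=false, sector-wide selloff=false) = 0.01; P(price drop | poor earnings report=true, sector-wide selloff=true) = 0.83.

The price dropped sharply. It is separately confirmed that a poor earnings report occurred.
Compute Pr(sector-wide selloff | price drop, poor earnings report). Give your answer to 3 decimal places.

P(price drop | poor earnings report) = 0.7·0.805 + 0.83·0.195 = 0.563500 + 0.161850 = 0.725350
The sector-wide selloff-present share is 0.83·0.195 = 0.161850.
So P(sector-wide selloff | price drop, poor earnings report) = 0.161850/0.725350 ≈ 0.223.

Pr(sector-wide selloff | price drop, poor earnings report) ≈ 0.223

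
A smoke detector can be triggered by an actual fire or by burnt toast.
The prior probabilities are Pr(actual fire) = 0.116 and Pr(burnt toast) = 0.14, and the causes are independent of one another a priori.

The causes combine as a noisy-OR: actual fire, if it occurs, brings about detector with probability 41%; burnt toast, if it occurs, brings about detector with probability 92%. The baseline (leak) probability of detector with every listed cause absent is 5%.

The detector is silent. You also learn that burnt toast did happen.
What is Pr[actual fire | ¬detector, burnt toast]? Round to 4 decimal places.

Under noisy-OR, P(detector | causes) = 1 − (1−0.05)·∏(1−qᵢ) over the active causes.
Numerator (weight on configurations with actual fire): 0.04484×0.116 = 0.005201
Denominator P(¬detector | burnt toast): 0.076×0.884 + 0.04484×0.116 = 0.072385
Posterior = 0.005201 / 0.072385 ≈ 0.0719

Pr[actual fire | ¬detector, burnt toast] ≈ 0.0719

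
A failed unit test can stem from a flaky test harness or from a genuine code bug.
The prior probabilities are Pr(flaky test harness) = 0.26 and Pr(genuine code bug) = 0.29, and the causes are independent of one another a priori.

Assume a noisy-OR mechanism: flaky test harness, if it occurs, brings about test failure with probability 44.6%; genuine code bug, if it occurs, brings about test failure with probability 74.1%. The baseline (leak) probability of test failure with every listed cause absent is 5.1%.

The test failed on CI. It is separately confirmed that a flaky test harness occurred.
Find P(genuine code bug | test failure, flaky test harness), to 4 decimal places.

Under noisy-OR, P(test failure | causes) = 1 − (1−0.051)·∏(1−qᵢ) over the active causes.
P(test failure | flaky test harness) = 0.474254×0.71 + 0.863832×0.29 = 0.336720 + 0.250511 = 0.587231
The genuine code bug-present share is 0.863832×0.29 = 0.250511.
Hence the posterior is 0.250511/0.587231 ≈ 0.4266.

P(genuine code bug | test failure, flaky test harness) ≈ 0.4266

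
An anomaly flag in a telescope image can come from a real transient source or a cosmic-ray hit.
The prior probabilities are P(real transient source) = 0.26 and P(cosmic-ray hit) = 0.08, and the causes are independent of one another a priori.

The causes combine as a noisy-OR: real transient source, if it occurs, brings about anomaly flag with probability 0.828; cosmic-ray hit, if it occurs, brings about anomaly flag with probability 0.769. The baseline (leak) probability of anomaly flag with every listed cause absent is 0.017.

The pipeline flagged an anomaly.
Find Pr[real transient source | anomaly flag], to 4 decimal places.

Pr[real transient source | anomaly flag] ≈ 0.7923

Under noisy-OR, P(anomaly flag | causes) = 1 − (1−0.017)·∏(1−qᵢ) over the active causes.
P(anomaly flag) = 0.017*0.74*0.92 + 0.772927*0.74*0.08 + 0.830924*0.26*0.92 + 0.960943*0.26*0.08 = 0.011574 + 0.045757 + 0.198757 + 0.019988 = 0.276076
Of this, 0.218745 comes from 0.198757 + 0.019988 (the real transient source=true cases).
Hence the posterior is 0.218745/0.276076 ≈ 0.7923.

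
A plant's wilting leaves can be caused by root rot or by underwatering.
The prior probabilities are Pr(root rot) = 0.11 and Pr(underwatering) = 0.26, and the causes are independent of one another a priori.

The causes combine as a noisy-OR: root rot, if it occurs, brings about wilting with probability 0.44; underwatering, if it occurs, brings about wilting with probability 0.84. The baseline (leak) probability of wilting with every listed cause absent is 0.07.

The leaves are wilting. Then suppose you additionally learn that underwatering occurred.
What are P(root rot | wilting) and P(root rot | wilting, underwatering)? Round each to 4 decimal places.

P(root rot | wilting) ≈ 0.2116; P(root rot | wilting, underwatering) ≈ 0.1175

Under noisy-OR, P(wilting | causes) = 1 − (1−0.07)·∏(1−qᵢ) over the active causes.
P(wilting) = 0.07*0.89*0.74 + 0.8512*0.89*0.26 + 0.4792*0.11*0.74 + 0.916672*0.11*0.26 = 0.046102 + 0.196968 + 0.039007 + 0.026217 = 0.308294
Of this, 0.065224 comes from 0.039007 + 0.026217 (the root rot=true cases).
P(root rot | wilting) = 0.065224 / 0.308294 ≈ 0.2116

Now also conditioning on underwatering=true:
By total probability over both values of root rot:
  P(wilting | underwatering) = 0.8512×0.89 + 0.916672×0.11
        = 0.757568 + 0.100834 = 0.858402
The terms with root rot present sum to 0.100834, so
  P(root rot | wilting, underwatering) = 0.100834 / 0.858402 ≈ 0.1175
The drop from 0.2116 to 0.1175 is the explaining-away (discounting) effect.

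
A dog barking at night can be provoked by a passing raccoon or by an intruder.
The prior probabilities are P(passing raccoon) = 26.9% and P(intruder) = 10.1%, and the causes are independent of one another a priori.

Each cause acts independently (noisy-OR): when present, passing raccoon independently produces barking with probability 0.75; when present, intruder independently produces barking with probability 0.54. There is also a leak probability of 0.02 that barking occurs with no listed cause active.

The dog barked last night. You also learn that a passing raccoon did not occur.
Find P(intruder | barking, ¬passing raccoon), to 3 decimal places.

Under noisy-OR, P(barking | causes) = 1 − (1−0.02)·∏(1−qᵢ) over the active causes.
By total probability over both values of intruder:
  P(barking | ¬passing raccoon) = 0.02×0.899 + 0.5492×0.101
        = 0.017980 + 0.055469 = 0.073449
Keeping only the intruder-present terms gives 0.055469, so
  P(intruder | barking, ¬passing raccoon) = 0.055469 / 0.073449 ≈ 0.755

P(intruder | barking, ¬passing raccoon) ≈ 0.755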